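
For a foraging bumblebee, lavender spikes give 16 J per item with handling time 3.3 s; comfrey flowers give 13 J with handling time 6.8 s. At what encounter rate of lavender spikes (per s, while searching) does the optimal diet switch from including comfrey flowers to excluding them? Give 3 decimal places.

The zero-one rule: include comfrey flowers iff E₂/h₂ > λE₁/(1+λh₁). Equality gives the switch point.
λE₁h₂ = E₂ + λE₂h₁ ⇒ λ = E₂/(E₁h₂ − E₂h₁) = 13/(108.8 − 42.9) = 0.1973 per s.

0.197 per s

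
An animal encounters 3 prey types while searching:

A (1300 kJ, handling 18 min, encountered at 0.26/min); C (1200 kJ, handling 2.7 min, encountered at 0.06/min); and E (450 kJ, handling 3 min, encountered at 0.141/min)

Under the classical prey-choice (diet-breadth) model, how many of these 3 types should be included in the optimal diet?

2

Profitabilities (E/h, kJ/min): C 444, E 150, A 72.2. Add prey in this order while the next type's profitability exceeds the intake rate on those already taken.
Rate on top 1: 61.96. E: 150 > 61.96 → include.
Rate on top 2: 85.46. A: 72.2 < 85.46 → exclude; stop.
Optimal diet: C, E — 2 of 3 types.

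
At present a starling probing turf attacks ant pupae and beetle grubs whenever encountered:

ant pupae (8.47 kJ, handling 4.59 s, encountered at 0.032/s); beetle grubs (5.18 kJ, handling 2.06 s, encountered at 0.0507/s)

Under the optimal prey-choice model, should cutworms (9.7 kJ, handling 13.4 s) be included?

Yes

Intake rate on the current diet: R = (0.032×8.47 + 0.0507×5.18) / (1 + 0.032×4.59 + 0.0507×2.06) = 0.5337/1.251 = 0.4265 kJ/s.
Profitability of cutworms: 9.7/13.4 = 0.7239 kJ/s.
0.7239 > 0.4265, so adding cutworms raises the average — include it.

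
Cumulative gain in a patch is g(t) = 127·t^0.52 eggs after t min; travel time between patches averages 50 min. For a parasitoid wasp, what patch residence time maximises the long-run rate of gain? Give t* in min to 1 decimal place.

Optimal t* satisfies g'(t*) = g(t*)/(T + t*).
g'(t) = 0.52·127·t^-0.48. Setting 0.52·127·t^-0.48 = 127·t^0.52/(50+t) gives 0.52(50+t) = t, so 0.48·t = 0.52×50.
t* = 0.52×50/0.48 = 54.17 min.

54.2 min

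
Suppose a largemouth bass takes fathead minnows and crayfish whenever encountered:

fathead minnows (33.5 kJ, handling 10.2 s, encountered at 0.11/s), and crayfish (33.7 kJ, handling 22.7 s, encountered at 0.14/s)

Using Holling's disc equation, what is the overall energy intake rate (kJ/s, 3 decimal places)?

Energy encountered per unit search time: 0.11×33.5 + 0.14×33.7 = 8.403 kJ/s.
Handling time per unit search time: 0.11×10.2 + 0.14×22.7 = 4.3.
Rate = 8.403/(1 + 4.3) = 1.585 kJ/s.

1.585 kJ/s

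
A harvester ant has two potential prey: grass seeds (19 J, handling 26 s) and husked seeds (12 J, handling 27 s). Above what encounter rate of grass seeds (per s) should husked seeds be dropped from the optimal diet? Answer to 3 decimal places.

0.060 per s

Drop husked seeds once their profitability E₂/h₂ falls below the rate achievable on grass seeds alone: E₂/h₂ = λE₁/(1 + λh₁).
Solve for λ: λE₁h₂ = E₂(1 + λh₁) → λ(E₁h₂ − E₂h₁) = E₂ → λ = E₂/(E₁h₂ − E₂h₁).
λ = 12/(19×27 − 12×26) = 12/201 = 0.0597 per s.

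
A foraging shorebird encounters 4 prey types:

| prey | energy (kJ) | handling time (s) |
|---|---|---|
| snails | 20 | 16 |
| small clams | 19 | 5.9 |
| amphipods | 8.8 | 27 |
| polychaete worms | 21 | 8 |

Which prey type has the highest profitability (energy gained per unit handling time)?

small clams

In descending order of E/h:
small clams: 19/5.9 = 3.22 kJ/s
polychaete worms: 21/8 = 2.62 kJ/s
snails: 20/16 = 1.25 kJ/s
amphipods: 8.8/27 = 0.326 kJ/s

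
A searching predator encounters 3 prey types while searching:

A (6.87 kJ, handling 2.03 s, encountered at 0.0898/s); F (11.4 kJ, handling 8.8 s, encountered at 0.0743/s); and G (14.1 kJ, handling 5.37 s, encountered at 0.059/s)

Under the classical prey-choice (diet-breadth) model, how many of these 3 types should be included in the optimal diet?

3

Profitabilities (E/h, kJ/s): A 3.38, G 2.63, F 1.3. Add prey in this order while the next type's profitability exceeds the intake rate on those already taken.
Rate on top 1: 0.5218. G: 2.63 > 0.5218 → include.
Rate on top 2: 0.9664. F: 1.3 > 0.9664 → include.
Optimal diet: A, G, F — 3 of 3 types.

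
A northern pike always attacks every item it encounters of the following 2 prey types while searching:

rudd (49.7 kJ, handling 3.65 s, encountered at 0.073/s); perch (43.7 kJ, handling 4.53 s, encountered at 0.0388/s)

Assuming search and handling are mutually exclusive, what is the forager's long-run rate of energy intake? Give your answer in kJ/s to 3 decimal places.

Energy encountered per unit search time: 0.073×49.7 + 0.0388×43.7 = 5.324 kJ/s.
Handling time per unit search time: 0.073×3.65 + 0.0388×4.53 = 0.4422.
Rate = 5.324/(1 + 0.4422) = 3.691 kJ/s.

3.691 kJ/s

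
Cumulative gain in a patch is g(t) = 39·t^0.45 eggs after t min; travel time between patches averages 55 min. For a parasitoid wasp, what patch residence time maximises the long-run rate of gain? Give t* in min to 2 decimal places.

45.00 min

By the marginal value theorem, leave when the instantaneous gain rate g'(t) equals the habitat-wide average g(t)/(T + t).
g'(t) = 0.45·39·t^-0.55. Setting 0.45·39·t^-0.55 = 39·t^0.45/(55+t) gives 0.45(55+t) = t, so 0.55·t = 0.45×55.
t* = 0.45×55/0.55 = 45 min.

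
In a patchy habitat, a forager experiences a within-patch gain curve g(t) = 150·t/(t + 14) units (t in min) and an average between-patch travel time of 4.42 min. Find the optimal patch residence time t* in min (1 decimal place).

7.9 min

Maximise g(t)/(T+t): set derivative to zero → g'(t)(T+t) = g(t).
g'(t) = 150·14/(t + 14)². Setting 150·14/(t+14)² = 150t/[(t+14)(4.42+t)] gives 14(4.42+t) = t(t+14), so t² = 14×4.42 = 61.88.
t* = √61.88 = 7.866 min.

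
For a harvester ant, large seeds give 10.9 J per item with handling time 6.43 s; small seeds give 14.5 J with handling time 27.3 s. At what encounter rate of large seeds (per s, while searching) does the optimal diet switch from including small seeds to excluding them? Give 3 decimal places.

0.071 per s

The zero-one rule: include small seeds iff E₂/h₂ > λE₁/(1+λh₁). Equality gives the switch point.
λE₁h₂ = E₂ + λE₂h₁ ⇒ λ = E₂/(E₁h₂ − E₂h₁) = 14.5/(297.6 − 93.23) = 0.07096 per s.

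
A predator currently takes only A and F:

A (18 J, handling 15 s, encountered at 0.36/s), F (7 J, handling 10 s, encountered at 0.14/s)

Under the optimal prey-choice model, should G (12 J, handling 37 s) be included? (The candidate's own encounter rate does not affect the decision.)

No

Current rate: (0.36×18 + 0.14×7)/(1 + 0.36×15 + 0.14×10) = 0.9564 J/s.
G: E/h = 12/37 = 0.3243 J/s.
0.3243 < 0.9564, so adding G would lower the average — exclude it.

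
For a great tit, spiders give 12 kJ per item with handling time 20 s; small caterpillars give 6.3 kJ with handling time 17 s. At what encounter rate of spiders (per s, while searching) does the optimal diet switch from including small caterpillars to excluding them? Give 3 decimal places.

0.081 per s

The zero-one rule: include small caterpillars iff E₂/h₂ > λE₁/(1+λh₁). Equality gives the switch point.
λE₁h₂ = E₂ + λE₂h₁ ⇒ λ = E₂/(E₁h₂ − E₂h₁) = 6.3/(204 − 126) = 0.08077 per s.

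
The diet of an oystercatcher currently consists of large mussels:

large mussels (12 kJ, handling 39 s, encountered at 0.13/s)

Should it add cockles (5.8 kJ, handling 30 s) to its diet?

Current rate: (0.13×12)/(1 + 0.13×39) = 0.257 kJ/s.
cockles: E/h = 5.8/30 = 0.1933 kJ/s.
Since 0.1933 < R, time spent handling cockles is better spent searching.

No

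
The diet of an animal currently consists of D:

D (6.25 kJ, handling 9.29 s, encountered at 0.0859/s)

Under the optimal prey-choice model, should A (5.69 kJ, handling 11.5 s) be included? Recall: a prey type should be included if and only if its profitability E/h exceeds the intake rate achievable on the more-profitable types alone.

Intake rate on the current diet: R = (0.0859×6.25) / (1 + 0.0859×9.29) = 0.5369/1.798 = 0.2986 kJ/s.
A: E/h = 5.69/11.5 = 0.4948 kJ/s.
Since 0.4948 > R, including A increases the long-run rate.

Yes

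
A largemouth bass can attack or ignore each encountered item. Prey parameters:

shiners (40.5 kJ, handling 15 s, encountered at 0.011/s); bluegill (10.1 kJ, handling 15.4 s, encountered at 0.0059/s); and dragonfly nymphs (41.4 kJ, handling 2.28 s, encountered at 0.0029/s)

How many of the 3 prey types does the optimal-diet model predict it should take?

E/h in descending order: dragonfly nymphs 18.2, shiners 2.7, bluegill 0.656 kJ/s. The optimal diet is the largest prefix of this list for which every included type satisfies E_i/h_i > R on the types above it.
Rate on top 1: 0.1193. shiners: 2.7 > 0.1193 → include.
Rate on top 2: 0.4827. bluegill: 0.656 > 0.4827 → include.
Optimal diet: dragonfly nymphs, shiners, bluegill — 3 of 3 types.

3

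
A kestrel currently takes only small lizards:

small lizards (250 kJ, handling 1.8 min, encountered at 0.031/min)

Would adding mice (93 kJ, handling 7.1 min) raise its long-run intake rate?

Yes

Current rate: (0.031×250)/(1 + 0.031×1.8) = 7.34 kJ/min.
mice: E/h = 93/7.1 = 13.1 kJ/min.
Since 13.1 > R, including mice increases the long-run rate.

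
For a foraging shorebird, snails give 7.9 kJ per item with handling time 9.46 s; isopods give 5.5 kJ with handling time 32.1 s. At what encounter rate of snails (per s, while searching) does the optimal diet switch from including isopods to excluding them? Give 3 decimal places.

0.027 per s

Drop isopods once their profitability E₂/h₂ falls below the rate achievable on snails alone: E₂/h₂ = λE₁/(1 + λh₁).
Solve for λ: λE₁h₂ = E₂(1 + λh₁) → λ(E₁h₂ − E₂h₁) = E₂ → λ = E₂/(E₁h₂ − E₂h₁).
λ = 5.5/(7.9×32.1 − 5.5×9.46) = 5.5/201.6 = 0.02729 per s.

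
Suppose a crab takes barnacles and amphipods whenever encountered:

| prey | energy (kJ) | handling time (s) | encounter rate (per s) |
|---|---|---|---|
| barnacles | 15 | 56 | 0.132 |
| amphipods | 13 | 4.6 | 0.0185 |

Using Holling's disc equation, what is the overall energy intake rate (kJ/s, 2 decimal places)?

0.26 kJ/s

R = Σλ_iE_i / (1 + Σλ_ih_i)
Numerator: 0.132×15 + 0.0185×13 = 2.22
Denominator: 1 + 0.132×56 + 0.0185×4.6 = 8.477
R = 2.22/8.477 = 0.2619 kJ/s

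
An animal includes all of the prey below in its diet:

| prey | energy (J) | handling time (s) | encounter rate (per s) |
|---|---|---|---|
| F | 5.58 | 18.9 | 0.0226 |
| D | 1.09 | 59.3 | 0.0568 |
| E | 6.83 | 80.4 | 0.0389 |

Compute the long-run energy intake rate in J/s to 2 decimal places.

0.06 J/s

R = Σλ_iE_i / (1 + Σλ_ih_i)
Numerator: 0.0226×5.58 + 0.0568×1.09 + 0.0389×6.83 = 0.4537
Denominator: 1 + 0.0226×18.9 + 0.0568×59.3 + 0.0389×80.4 = 7.923
R = 0.4537/7.923 = 0.05726 J/s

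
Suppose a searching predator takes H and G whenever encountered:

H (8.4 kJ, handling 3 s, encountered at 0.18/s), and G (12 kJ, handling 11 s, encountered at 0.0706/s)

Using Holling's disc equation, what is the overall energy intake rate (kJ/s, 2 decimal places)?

R = (0.18×8.4 + 0.0706×12) / (1 + 0.18×3 + 0.0706×11) = 2.359/2.317 = 1.018 kJ/s.

1.02 kJ/s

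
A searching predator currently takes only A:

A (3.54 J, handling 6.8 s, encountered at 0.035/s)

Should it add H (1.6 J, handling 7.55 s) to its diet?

Yes

Intake rate on the current diet: R = (0.035×3.54) / (1 + 0.035×6.8) = 0.1239/1.238 = 0.1001 J/s.
Profitability of H: 1.6/7.55 = 0.2119 J/s.
0.2119 > 0.1001, so adding H raises the average — include it.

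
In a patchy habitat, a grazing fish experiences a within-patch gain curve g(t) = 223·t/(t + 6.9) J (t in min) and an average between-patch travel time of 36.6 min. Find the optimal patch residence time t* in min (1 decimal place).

By the marginal value theorem, leave when the instantaneous gain rate g'(t) equals the habitat-wide average g(t)/(T + t).
g'(t) = 223·6.9/(t + 6.9)². Setting 223·6.9/(t+6.9)² = 223t/[(t+6.9)(36.6+t)] gives 6.9(36.6+t) = t(t+6.9), so t² = 6.9×36.6 = 252.5.
t* = √252.5 = 15.89 min.

15.9 min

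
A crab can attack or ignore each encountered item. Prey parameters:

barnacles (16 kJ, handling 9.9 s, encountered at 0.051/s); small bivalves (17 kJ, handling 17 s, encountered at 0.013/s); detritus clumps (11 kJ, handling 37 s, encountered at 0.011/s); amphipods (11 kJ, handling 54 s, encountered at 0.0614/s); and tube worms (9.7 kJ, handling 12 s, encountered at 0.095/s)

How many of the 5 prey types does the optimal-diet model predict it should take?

Profitabilities (E/h, kJ/s): barnacles 1.62, small bivalves 1, tube worms 0.808, detritus clumps 0.297, amphipods 0.204. Add prey in this order while the next type's profitability exceeds the intake rate on those already taken.
Rate on top 1: 0.5422. small bivalves: 1 > 0.5422 → include.
Rate on top 2: 0.6008. tube worms: 0.808 > 0.6008 → include.
Rate on top 3: 0.6834. detritus clumps: 0.297 < 0.6834 → exclude; stop.
Optimal diet: barnacles, small bivalves, tube worms — 3 of 5 types.

3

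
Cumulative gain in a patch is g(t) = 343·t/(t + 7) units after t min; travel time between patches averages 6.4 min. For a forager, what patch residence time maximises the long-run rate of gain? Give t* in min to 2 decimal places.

6.69 min

By the marginal value theorem, leave when the instantaneous gain rate g'(t) equals the habitat-wide average g(t)/(T + t).
g'(t) = 343·7/(t + 7)². Setting 343·7/(t+7)² = 343t/[(t+7)(6.4+t)] gives 7(6.4+t) = t(t+7), so t² = 7×6.4 = 44.8.
t* = √44.8 = 6.693 min.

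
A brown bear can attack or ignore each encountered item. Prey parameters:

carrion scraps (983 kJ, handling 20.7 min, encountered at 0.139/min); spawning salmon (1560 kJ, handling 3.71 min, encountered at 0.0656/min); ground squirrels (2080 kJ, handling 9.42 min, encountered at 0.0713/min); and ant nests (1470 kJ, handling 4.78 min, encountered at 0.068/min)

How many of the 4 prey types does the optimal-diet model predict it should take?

Profitabilities (E/h, kJ/min): spawning salmon 420, ant nests 308, ground squirrels 221, carrion scraps 47.5. Add prey in this order while the next type's profitability exceeds the intake rate on those already taken.
Rate on top 1: 82.3. ant nests: 308 > 82.3 → include.
Rate on top 2: 129. ground squirrels: 221 > 129 → include.
Rate on top 3: 156.5. carrion scraps: 47.5 < 156.5 → exclude; stop.
Optimal diet: spawning salmon, ant nests, ground squirrels — 3 of 4 types.

3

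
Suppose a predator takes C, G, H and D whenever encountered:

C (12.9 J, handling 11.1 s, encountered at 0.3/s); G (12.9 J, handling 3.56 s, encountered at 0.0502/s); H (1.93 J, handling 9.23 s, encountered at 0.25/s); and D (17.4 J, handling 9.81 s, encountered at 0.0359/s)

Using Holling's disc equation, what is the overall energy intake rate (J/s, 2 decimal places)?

Energy encountered per unit search time: 0.3×12.9 + 0.0502×12.9 + 0.25×1.93 + 0.0359×17.4 = 5.625 J/s.
Handling time per unit search time: 0.3×11.1 + 0.0502×3.56 + 0.25×9.23 + 0.0359×9.81 = 6.168.
Rate = 5.625/(1 + 6.168) = 0.7847 J/s.

0.78 J/s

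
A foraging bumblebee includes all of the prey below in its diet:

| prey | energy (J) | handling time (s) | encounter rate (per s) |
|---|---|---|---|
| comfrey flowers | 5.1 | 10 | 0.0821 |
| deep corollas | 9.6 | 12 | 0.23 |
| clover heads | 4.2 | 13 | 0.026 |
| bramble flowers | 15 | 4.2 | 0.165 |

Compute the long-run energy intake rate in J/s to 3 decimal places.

Energy encountered per unit search time: 0.0821×5.1 + 0.23×9.6 + 0.026×4.2 + 0.165×15 = 5.211 J/s.
Handling time per unit search time: 0.0821×10 + 0.23×12 + 0.026×13 + 0.165×4.2 = 4.612.
Rate = 5.211/(1 + 4.612) = 0.9285 J/s.

0.929 J/s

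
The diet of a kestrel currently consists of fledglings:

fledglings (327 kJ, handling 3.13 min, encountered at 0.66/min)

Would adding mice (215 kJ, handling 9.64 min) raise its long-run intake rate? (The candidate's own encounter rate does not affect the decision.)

Intake rate on the current diet: R = (0.66×327) / (1 + 0.66×3.13) = 215.8/3.066 = 70.4 kJ/min.
mice: E/h = 215/9.64 = 22.3 kJ/min.
22.3 < 70.4, so adding mice would lower the average — exclude it.

No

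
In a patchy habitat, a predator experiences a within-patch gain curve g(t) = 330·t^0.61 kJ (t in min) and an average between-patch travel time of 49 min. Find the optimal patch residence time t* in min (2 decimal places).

Maximise g(t)/(T+t): set derivative to zero → g'(t)(T+t) = g(t).
g'(t) = 0.61·330·t^-0.39. Setting 0.61·330·t^-0.39 = 330·t^0.61/(49+t) gives 0.61(49+t) = t, so 0.39·t = 0.61×49.
t* = 0.61×49/0.39 = 76.64 min.

76.64 min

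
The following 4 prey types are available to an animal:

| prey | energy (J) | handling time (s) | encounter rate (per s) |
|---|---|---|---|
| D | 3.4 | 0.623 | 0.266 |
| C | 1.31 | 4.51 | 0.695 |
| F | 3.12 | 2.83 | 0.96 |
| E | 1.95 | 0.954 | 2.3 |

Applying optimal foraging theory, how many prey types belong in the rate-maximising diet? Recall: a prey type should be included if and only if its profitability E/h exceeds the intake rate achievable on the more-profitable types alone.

Profitabilities (E/h, J/s): D 5.46, E 2.04, F 1.1, C 0.29. Add prey in this order while the next type's profitability exceeds the intake rate on those already taken.
Rate on top 1: 0.7758. E: 2.04 > 0.7758 → include.
Rate on top 2: 1.604. F: 1.1 < 1.604 → exclude; stop.
Optimal diet: D, E — 2 of 4 types.

2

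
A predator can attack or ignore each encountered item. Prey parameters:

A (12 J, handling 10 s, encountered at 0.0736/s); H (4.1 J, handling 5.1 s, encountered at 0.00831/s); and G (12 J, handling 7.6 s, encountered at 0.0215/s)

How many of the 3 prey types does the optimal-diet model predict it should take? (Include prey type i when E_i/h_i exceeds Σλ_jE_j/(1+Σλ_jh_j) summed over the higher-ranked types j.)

Rank by E/h (J/s): G 1.58, A 1.2, H 0.804. Include each in turn until the next type's E/h falls below the running intake rate.
Rate on top 1: 0.2218. A: 1.2 > 0.2218 → include.
Rate on top 2: 0.6008. H: 0.804 > 0.6008 → include.
Optimal diet: G, A, H — 3 of 3 types.

3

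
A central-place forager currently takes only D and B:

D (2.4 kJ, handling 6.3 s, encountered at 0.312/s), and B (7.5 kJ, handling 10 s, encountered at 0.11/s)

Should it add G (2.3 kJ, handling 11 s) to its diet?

Intake rate on the current diet: R = (0.312×2.4 + 0.11×7.5) / (1 + 0.312×6.3 + 0.11×10) = 1.574/4.066 = 0.3871 kJ/s.
Profitability of G: 2.3/11 = 0.2091 kJ/s.
0.2091 < 0.3871, so adding G would lower the average — exclude it.

No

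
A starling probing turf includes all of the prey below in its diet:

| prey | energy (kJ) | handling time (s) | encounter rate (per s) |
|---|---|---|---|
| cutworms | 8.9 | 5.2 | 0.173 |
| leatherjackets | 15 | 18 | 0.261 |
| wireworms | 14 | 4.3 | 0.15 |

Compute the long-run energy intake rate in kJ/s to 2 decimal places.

Energy encountered per unit search time: 0.173×8.9 + 0.261×15 + 0.15×14 = 7.555 kJ/s.
Handling time per unit search time: 0.173×5.2 + 0.261×18 + 0.15×4.3 = 6.243.
Rate = 7.555/(1 + 6.243) = 1.043 kJ/s.

1.04 kJ/s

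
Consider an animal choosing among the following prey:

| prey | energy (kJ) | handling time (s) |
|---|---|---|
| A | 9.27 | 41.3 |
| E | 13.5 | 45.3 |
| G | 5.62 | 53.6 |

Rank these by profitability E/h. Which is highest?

Profitability E/h (kJ/s): A = 9.27/41.3 = 0.224, E = 13.5/45.3 = 0.298, G = 5.62/53.6 = 0.105.
Ranked: E > A > G.

E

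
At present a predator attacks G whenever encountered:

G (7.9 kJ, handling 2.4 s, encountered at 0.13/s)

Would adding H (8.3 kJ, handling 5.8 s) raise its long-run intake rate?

On G alone, R = ΣλE/(1+Σλh) = 1.027/1.312 = 0.7828 kJ/s.
Profitability of H: 8.3/5.8 = 1.431 kJ/s.
Since 1.431 > R, including H increases the long-run rate.

Yes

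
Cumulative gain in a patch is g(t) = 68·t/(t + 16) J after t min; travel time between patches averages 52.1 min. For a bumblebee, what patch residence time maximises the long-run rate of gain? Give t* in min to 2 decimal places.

Optimal t* satisfies g'(t*) = g(t*)/(T + t*).
g'(t) = 68·16/(t + 16)². Setting 68·16/(t+16)² = 68t/[(t+16)(52.1+t)] gives 16(52.1+t) = t(t+16), so t² = 16×52.1 = 833.6.
t* = √833.6 = 28.87 min.

28.87 min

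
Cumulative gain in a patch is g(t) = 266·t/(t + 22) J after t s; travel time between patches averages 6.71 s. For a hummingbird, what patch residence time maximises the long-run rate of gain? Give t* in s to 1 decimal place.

By the marginal value theorem, leave when the instantaneous gain rate g'(t) equals the habitat-wide average g(t)/(T + t).
g'(t) = 266·22/(t + 22)². Setting 266·22/(t+22)² = 266t/[(t+22)(6.71+t)] gives 22(6.71+t) = t(t+22), so t² = 22×6.71 = 147.6.
t* = √147.6 = 12.15 s.

12.1 s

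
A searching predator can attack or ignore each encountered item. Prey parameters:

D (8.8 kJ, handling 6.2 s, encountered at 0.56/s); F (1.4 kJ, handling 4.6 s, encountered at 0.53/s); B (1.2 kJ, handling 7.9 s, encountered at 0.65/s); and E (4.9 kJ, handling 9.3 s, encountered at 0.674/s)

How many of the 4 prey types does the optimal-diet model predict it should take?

1

Rank by E/h (kJ/s): D 1.42, E 0.527, F 0.304, B 0.152. Include each in turn until the next type's E/h falls below the running intake rate.
Rate on top 1: 1.102. E: 0.527 < 1.102 → exclude; stop.
Optimal diet: D — 1 of 4 types.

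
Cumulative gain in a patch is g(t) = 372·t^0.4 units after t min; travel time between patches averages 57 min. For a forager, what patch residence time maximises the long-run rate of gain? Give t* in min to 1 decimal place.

Optimal t* satisfies g'(t*) = g(t*)/(T + t*).
g'(t) = 0.4·372·t^-0.6. Setting 0.4·372·t^-0.6 = 372·t^0.4/(57+t) gives 0.4(57+t) = t, so 0.60·t = 0.4×57.
t* = 0.4×57/0.60 = 38 min.

38.0 min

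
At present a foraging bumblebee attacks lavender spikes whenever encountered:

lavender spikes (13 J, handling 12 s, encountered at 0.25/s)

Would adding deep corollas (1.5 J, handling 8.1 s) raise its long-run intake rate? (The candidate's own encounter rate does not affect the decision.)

On lavender spikes alone, R = ΣλE/(1+Σλh) = 3.25/4 = 0.8125 J/s.
Profitability of deep corollas: 1.5/8.1 = 0.1852 J/s.
Since 0.1852 < R, time spent handling deep corollas is better spent searching.

No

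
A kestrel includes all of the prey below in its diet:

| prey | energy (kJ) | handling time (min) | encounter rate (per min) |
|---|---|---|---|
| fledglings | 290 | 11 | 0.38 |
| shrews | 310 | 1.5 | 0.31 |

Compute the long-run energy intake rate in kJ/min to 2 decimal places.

36.55 kJ/min

R = (0.38×290 + 0.31×310) / (1 + 0.38×11 + 0.31×1.5) = 206.3/5.645 = 36.55 kJ/min.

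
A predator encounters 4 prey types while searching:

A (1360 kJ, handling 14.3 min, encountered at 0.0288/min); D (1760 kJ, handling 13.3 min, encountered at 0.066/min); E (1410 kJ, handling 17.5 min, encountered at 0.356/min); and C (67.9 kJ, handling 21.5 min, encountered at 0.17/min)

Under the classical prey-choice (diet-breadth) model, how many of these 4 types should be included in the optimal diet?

3

Profitabilities (E/h, kJ/min): D 132, A 95.1, E 80.6, C 3.16. Add prey in this order while the next type's profitability exceeds the intake rate on those already taken.
Rate on top 1: 61.86. A: 95.1 > 61.86 → include.
Rate on top 2: 67.84. E: 80.6 > 67.84 → include.
Rate on top 3: 77.15. C: 3.16 < 77.15 → exclude; stop.
Optimal diet: D, A, E — 3 of 4 types.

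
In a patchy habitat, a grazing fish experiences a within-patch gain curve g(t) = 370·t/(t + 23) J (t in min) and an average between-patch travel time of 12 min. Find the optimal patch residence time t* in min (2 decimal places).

Maximise g(t)/(T+t): set derivative to zero → g'(t)(T+t) = g(t).
g'(t) = 370·23/(t + 23)². Setting 370·23/(t+23)² = 370t/[(t+23)(12+t)] gives 23(12+t) = t(t+23), so t² = 23×12 = 276.
t* = √276 = 16.61 min.

16.61 min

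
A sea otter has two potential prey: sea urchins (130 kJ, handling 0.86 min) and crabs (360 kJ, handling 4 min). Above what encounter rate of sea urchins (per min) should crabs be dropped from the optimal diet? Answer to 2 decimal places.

The zero-one rule: include crabs iff E₂/h₂ > λE₁/(1+λh₁). Equality gives the switch point.
λE₁h₂ = E₂ + λE₂h₁ ⇒ λ = E₂/(E₁h₂ − E₂h₁) = 360/(520 − 309.6) = 1.711 per min.

1.71 per min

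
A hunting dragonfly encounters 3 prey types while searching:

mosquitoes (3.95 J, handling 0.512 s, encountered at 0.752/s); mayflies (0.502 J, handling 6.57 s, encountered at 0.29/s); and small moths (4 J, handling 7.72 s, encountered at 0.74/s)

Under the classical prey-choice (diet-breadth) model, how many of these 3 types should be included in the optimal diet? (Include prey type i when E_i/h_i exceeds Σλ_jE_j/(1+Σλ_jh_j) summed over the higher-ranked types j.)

Rank by E/h (J/s): mosquitoes 7.71, small moths 0.518, mayflies 0.0764. Include each in turn until the next type's E/h falls below the running intake rate.
Rate on top 1: 2.145. small moths: 0.518 < 2.145 → exclude; stop.
Optimal diet: mosquitoes — 1 of 3 types.

1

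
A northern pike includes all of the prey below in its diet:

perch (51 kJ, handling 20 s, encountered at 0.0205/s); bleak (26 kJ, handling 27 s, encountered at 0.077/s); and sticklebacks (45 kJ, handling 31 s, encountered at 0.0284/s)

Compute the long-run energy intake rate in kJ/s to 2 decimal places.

R = Σλ_iE_i / (1 + Σλ_ih_i)
Numerator: 0.0205×51 + 0.077×26 + 0.0284×45 = 4.325
Denominator: 1 + 0.0205×20 + 0.077×27 + 0.0284×31 = 4.369
R = 4.325/4.369 = 0.99 kJ/s

0.99 kJ/s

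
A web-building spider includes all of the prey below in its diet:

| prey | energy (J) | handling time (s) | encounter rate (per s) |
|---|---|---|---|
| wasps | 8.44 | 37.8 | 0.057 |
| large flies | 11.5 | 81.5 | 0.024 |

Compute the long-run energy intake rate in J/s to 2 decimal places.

0.15 J/s

R = Σλ_iE_i / (1 + Σλ_ih_i)
Numerator: 0.057×8.44 + 0.024×11.5 = 0.7571
Denominator: 1 + 0.057×37.8 + 0.024×81.5 = 5.111
R = 0.7571/5.111 = 0.1481 J/s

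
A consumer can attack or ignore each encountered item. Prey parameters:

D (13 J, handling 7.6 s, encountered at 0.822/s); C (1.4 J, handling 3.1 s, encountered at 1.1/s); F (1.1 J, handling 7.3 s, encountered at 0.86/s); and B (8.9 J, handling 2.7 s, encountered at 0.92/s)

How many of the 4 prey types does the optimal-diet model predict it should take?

1

Rank by E/h (J/s): B 3.3, D 1.71, C 0.452, F 0.151. Include each in turn until the next type's E/h falls below the running intake rate.
Rate on top 1: 2.35. D: 1.71 < 2.35 → exclude; stop.
Optimal diet: B — 1 of 4 types.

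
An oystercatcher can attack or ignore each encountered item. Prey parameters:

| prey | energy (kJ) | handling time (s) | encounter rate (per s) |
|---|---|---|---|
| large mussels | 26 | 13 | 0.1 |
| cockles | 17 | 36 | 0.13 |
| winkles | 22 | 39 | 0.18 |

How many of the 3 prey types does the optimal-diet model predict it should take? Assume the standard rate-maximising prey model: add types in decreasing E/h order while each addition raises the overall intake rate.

Profitabilities (E/h, kJ/s): large mussels 2, winkles 0.564, cockles 0.472. Add prey in this order while the next type's profitability exceeds the intake rate on those already taken.
Rate on top 1: 1.13. winkles: 0.564 < 1.13 → exclude; stop.
Optimal diet: large mussels — 1 of 3 types.

1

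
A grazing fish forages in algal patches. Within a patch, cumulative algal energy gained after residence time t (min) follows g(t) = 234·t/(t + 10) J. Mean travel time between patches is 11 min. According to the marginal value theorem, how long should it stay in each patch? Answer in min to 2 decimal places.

By the marginal value theorem, leave when the instantaneous gain rate g'(t) equals the habitat-wide average g(t)/(T + t).
g'(t) = 234·10/(t + 10)². Setting 234·10/(t+10)² = 234t/[(t+10)(11+t)] gives 10(11+t) = t(t+10), so t² = 10×11 = 110.
t* = √110 = 10.49 min.

10.49 min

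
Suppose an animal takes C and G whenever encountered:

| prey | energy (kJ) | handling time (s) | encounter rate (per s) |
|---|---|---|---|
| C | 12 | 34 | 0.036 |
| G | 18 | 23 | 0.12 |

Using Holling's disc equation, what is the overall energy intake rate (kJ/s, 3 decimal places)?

0.520 kJ/s

R = Σλ_iE_i / (1 + Σλ_ih_i)
Numerator: 0.036×12 + 0.12×18 = 2.592
Denominator: 1 + 0.036×34 + 0.12×23 = 4.984
R = 2.592/4.984 = 0.5201 kJ/s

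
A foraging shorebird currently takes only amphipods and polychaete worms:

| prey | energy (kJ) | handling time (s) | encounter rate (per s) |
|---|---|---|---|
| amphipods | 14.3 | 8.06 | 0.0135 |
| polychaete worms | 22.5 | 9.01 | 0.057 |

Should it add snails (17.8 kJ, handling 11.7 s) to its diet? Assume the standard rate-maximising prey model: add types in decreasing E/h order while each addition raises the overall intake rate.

Yes

Current rate: (0.0135×14.3 + 0.057×22.5)/(1 + 0.0135×8.06 + 0.057×9.01) = 0.9095 kJ/s.
Profitability of snails: 17.8/11.7 = 1.521 kJ/s.
1.521 > 0.9095, so adding snails raises the average — include it.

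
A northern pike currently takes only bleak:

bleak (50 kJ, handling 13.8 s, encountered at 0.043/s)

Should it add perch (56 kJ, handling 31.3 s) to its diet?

Intake rate on the current diet: R = (0.043×50) / (1 + 0.043×13.8) = 2.15/1.593 = 1.349 kJ/s.
perch: E/h = 56/31.3 = 1.789 kJ/s.
1.789 > 1.349, so adding perch raises the average — include it.

Yes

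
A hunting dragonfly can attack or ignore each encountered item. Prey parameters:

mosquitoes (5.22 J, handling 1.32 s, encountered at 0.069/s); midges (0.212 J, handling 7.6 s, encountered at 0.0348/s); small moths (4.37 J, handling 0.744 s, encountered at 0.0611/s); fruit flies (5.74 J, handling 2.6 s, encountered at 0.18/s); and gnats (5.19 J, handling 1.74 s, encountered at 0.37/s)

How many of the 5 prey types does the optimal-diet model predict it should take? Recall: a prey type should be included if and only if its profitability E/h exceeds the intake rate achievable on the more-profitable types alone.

E/h in descending order: small moths 5.87, mosquitoes 3.95, gnats 2.98, fruit flies 2.21, midges 0.0279 J/s. The optimal diet is the largest prefix of this list for which every included type satisfies E_i/h_i > R on the types above it.
Rate on top 1: 0.2554. mosquitoes: 3.95 > 0.2554 → include.
Rate on top 2: 0.5518. gnats: 2.98 > 0.5518 → include.
Rate on top 3: 1.431. fruit flies: 2.21 > 1.431 → include.
Rate on top 4: 1.593. midges: 0.0279 < 1.593 → exclude; stop.
Optimal diet: small moths, mosquitoes, gnats, fruit flies — 4 of 5 types.

4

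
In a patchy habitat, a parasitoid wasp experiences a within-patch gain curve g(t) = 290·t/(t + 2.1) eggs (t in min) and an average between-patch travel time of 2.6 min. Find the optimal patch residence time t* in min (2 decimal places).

2.34 min

Optimal t* satisfies g'(t*) = g(t*)/(T + t*).
g'(t) = 290·2.1/(t + 2.1)². Setting 290·2.1/(t+2.1)² = 290t/[(t+2.1)(2.6+t)] gives 2.1(2.6+t) = t(t+2.1), so t² = 2.1×2.6 = 5.46.
t* = √5.46 = 2.337 min.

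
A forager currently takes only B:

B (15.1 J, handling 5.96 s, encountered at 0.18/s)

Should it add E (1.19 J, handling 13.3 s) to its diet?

On B alone, R = ΣλE/(1+Σλh) = 2.718/2.073 = 1.311 J/s.
E: E/h = 1.19/13.3 = 0.08947 J/s.
Since 0.08947 < R, time spent handling E is better spent searching.

No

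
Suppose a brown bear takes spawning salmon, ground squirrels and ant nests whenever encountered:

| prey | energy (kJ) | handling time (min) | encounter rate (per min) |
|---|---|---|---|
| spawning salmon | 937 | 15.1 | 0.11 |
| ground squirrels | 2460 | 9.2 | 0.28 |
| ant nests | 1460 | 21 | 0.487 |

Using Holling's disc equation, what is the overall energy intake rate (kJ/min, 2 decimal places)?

97.19 kJ/min

R = Σλ_iE_i / (1 + Σλ_ih_i)
Numerator: 0.11×937 + 0.28×2460 + 0.487×1460 = 1503
Denominator: 1 + 0.11×15.1 + 0.28×9.2 + 0.487×21 = 15.46
R = 1503/15.46 = 97.19 kJ/min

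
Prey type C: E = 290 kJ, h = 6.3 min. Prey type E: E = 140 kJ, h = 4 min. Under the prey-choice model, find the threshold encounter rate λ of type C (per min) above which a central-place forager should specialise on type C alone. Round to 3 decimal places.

0.504 per min

Drop type E once their profitability E₂/h₂ falls below the rate achievable on type C alone: E₂/h₂ = λE₁/(1 + λh₁).
Solve for λ: λE₁h₂ = E₂(1 + λh₁) → λ(E₁h₂ − E₂h₁) = E₂ → λ = E₂/(E₁h₂ − E₂h₁).
λ = 140/(290×4 − 140×6.3) = 140/278 = 0.5036 per min.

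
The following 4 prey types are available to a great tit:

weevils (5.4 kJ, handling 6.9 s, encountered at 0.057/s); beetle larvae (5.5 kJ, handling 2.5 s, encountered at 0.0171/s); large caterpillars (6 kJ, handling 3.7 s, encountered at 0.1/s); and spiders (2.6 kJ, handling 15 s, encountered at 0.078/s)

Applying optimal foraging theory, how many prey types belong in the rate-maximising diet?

3

Profitabilities (E/h, kJ/s): beetle larvae 2.2, large caterpillars 1.62, weevils 0.783, spiders 0.173. Add prey in this order while the next type's profitability exceeds the intake rate on those already taken.
Rate on top 1: 0.09019. large caterpillars: 1.62 > 0.09019 → include.
Rate on top 2: 0.4913. weevils: 0.783 > 0.4913 → include.
Rate on top 3: 0.5547. spiders: 0.173 < 0.5547 → exclude; stop.
Optimal diet: beetle larvae, large caterpillars, weevils — 3 of 4 types.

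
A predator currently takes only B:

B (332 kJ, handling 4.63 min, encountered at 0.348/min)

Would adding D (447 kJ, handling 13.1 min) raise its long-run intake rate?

No

On B alone, R = ΣλE/(1+Σλh) = 115.5/2.611 = 44.25 kJ/min.
D: E/h = 447/13.1 = 34.12 kJ/min.
34.12 < 44.25, so adding D would lower the average — exclude it.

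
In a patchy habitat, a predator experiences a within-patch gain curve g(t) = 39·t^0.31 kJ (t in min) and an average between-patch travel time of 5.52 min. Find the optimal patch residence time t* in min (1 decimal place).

Optimal t* satisfies g'(t*) = g(t*)/(T + t*).
g'(t) = 0.31·39·t^-0.69. Setting 0.31·39·t^-0.69 = 39·t^0.31/(5.52+t) gives 0.31(5.52+t) = t, so 0.69·t = 0.31×5.52.
t* = 0.31×5.52/0.69 = 2.48 min.

2.5 min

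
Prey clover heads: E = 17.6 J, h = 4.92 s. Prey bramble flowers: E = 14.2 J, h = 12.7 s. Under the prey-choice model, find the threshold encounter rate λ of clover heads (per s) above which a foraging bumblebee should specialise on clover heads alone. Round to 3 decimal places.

0.092 per s

Drop bramble flowers once their profitability E₂/h₂ falls below the rate achievable on clover heads alone: E₂/h₂ = λE₁/(1 + λh₁).
Solve for λ: λE₁h₂ = E₂(1 + λh₁) → λ(E₁h₂ − E₂h₁) = E₂ → λ = E₂/(E₁h₂ − E₂h₁).
λ = 14.2/(17.6×12.7 − 14.2×4.92) = 14.2/153.7 = 0.09241 per s.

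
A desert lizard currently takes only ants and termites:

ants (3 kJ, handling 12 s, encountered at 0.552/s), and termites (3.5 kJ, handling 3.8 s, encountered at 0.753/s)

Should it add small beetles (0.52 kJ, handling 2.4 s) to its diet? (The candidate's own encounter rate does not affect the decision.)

On ants and termites alone, R = ΣλE/(1+Σλh) = 4.292/10.49 = 0.4093 kJ/s.
Profitability of small beetles: 0.52/2.4 = 0.2167 kJ/s.
0.2167 < 0.4093, so adding small beetles would lower the average — exclude it.

No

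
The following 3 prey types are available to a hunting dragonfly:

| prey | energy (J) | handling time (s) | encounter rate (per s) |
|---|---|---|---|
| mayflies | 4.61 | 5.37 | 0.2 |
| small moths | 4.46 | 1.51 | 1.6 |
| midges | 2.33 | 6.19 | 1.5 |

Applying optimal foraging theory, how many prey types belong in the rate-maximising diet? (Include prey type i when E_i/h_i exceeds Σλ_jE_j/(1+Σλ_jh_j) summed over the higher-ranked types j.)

1

Rank by E/h (J/s): small moths 2.95, mayflies 0.858, midges 0.376. Include each in turn until the next type's E/h falls below the running intake rate.
Rate on top 1: 2.089. mayflies: 0.858 < 2.089 → exclude; stop.
Optimal diet: small moths — 1 of 3 types.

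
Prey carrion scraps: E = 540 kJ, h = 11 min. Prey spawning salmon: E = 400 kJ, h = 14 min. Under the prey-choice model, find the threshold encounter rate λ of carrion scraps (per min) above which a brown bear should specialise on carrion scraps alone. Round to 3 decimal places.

At the threshold, the rate on carrion scraps alone equals the profitability of spawning salmon: λ·540/(1 + λ·11) = 400/14 = 28.57.
Rearranging, λ(540 − 28.57×11) = 28.57, so λ = 28.57/225.7 = 0.1266 per min.

0.127 per min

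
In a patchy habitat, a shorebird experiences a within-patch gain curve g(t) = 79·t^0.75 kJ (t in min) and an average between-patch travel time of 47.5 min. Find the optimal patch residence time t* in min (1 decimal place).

Maximise g(t)/(T+t): set derivative to zero → g'(t)(T+t) = g(t).
g'(t) = 0.75·79·t^-0.25. Setting 0.75·79·t^-0.25 = 79·t^0.75/(47.5+t) gives 0.75(47.5+t) = t, so 0.25·t = 0.75×47.5.
t* = 0.75×47.5/0.25 = 142.5 min.

142.5 min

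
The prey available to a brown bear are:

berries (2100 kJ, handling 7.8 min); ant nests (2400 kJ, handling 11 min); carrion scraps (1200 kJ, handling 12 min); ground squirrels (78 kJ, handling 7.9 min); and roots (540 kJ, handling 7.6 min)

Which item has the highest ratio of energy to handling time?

In descending order of E/h:
berries: 2100/7.8 = 269 kJ/min
ant nests: 2400/11 = 218 kJ/min
carrion scraps: 1200/12 = 100 kJ/min
roots: 540/7.6 = 71.1 kJ/min
ground squirrels: 78/7.9 = 9.87 kJ/min

berries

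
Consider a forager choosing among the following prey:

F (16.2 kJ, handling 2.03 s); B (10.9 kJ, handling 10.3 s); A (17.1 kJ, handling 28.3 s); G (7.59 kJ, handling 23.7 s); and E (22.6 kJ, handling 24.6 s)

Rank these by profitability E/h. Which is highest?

Profitability E/h (kJ/s): F = 16.2/2.03 = 7.98, B = 10.9/10.3 = 1.06, A = 17.1/28.3 = 0.604, G = 7.59/23.7 = 0.32, E = 22.6/24.6 = 0.919.
Ranked: F > B > E > A > G.

F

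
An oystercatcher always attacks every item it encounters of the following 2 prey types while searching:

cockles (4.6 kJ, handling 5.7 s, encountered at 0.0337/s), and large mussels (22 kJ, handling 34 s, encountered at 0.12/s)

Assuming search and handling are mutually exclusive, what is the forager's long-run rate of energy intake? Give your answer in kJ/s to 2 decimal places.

0.53 kJ/s

Energy encountered per unit search time: 0.0337×4.6 + 0.12×22 = 2.795 kJ/s.
Handling time per unit search time: 0.0337×5.7 + 0.12×34 = 4.272.
Rate = 2.795/(1 + 4.272) = 0.5302 kJ/s.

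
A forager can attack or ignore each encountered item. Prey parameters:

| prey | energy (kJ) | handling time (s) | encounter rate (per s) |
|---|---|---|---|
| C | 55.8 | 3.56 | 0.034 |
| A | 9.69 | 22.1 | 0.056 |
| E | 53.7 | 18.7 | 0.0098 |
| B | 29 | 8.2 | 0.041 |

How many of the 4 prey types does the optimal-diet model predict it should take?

3

Profitabilities (E/h, kJ/s): C 15.7, B 3.54, E 2.87, A 0.438. Add prey in this order while the next type's profitability exceeds the intake rate on those already taken.
Rate on top 1: 1.692. B: 3.54 > 1.692 → include.
Rate on top 2: 2.118. E: 2.87 > 2.118 → include.
Rate on top 3: 2.202. A: 0.438 < 2.202 → exclude; stop.
Optimal diet: C, B, E — 3 of 4 types.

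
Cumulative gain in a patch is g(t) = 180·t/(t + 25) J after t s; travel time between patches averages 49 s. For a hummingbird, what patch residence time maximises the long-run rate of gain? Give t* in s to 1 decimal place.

35.0 s

Maximise g(t)/(T+t): set derivative to zero → g'(t)(T+t) = g(t).
g'(t) = 180·25/(t + 25)². Setting 180·25/(t+25)² = 180t/[(t+25)(49+t)] gives 25(49+t) = t(t+25), so t² = 25×49 = 1225.
t* = √1225 = 35 s.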